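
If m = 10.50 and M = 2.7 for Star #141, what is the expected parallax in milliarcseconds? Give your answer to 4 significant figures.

2.754 mas

m − M = 10.50 − 2.7 = 7.80.
d = 10^((m−M)/5 + 1) = 10^2.560 = 363.08 pc.
p = 1/d = 1/363.08 = 0.0027542 arcsec = 2.7542 mas.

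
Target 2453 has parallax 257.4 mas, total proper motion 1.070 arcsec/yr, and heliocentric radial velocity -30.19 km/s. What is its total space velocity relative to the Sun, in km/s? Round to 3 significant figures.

d = 1/p = 1/0.2574″ = 3.885 pc.
v_t = 4.740 μ d = 4.740 × 1.070 × 3.885 = 19.704 km/s.
v = √(v_r² + v_t²) = √((-30.19)² + 19.704²) = √1299.68 = 36.051 km/s.

36.1 km/s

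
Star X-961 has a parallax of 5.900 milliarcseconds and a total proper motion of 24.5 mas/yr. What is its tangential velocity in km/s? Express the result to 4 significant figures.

d = 1/p = 1/0.005900″ = 169.49 pc.
μ = 24.5 mas/yr = 0.0245 ″/yr.
v_t = 4.74 × μ × d = 4.74 × 0.0245 × 169.49 = 19.683 km/s.

19.68 km/s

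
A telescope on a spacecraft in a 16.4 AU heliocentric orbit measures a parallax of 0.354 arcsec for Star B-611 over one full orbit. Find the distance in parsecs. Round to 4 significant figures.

46.33 pc

With baseline B (in AU) and parallax p (in arcsec), d = B/p parsecs.
d = 16.4 / 0.354 = 46.328 pc.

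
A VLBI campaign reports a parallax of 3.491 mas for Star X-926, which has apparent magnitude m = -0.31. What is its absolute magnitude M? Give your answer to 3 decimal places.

d = 1/p = 1/0.003491″ = 286.45 pc.
m − M = 5 log₁₀(286.45) − 5 = 12.2852 − 5 = 7.2852.
M = m − (m − M) = -0.31 − 7.2852 = -7.595.

M = -7.595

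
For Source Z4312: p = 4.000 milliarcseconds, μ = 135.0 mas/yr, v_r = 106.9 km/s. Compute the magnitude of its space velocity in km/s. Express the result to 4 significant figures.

192.4 km/s

d = 1/p = 1/0.004000″ = 250 pc.
μ = 135.0 mas/yr = 0.1350 ″/yr.
v_t = 4.740 μ d = 4.740 × 0.1350 × 250 = 159.98 km/s.
v = √(v_r² + v_t²) = √(106.9² + 159.98²) = √37021.2 = 192.41 km/s.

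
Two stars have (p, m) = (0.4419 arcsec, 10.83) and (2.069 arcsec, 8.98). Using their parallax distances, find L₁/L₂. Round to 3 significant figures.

L₁/L₂ = 3.99

d₁ = 1/p₁ = 1/0.4419″ = 2.263 pc; d₂ = 1/p₂ = 1/2.069″ = 0.48333 pc.
M₁ = m₁ − 5 log₁₀ d₁ + 5 = 10.83 − 1.7734 + 5 = 14.0566.
M₂ = 8.98 − (-1.5788) + 5 = 15.5588.
L₁/L₂ = 10^(0.4(M₂ − M₁)) = 10^(0.4 × 1.5022) = 10^0.60088 = 3.9891.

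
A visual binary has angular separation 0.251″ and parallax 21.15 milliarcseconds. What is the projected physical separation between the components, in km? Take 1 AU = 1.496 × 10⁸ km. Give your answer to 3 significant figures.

d = 1/p = 1/0.02115″ = 47.281 pc.
At distance d (pc), an angle of θ arcsec spans θ·d AU: s = 0.251 × 47.281 = 11.868 AU.
= 11.868 × 1.496 × 10⁸ km = 1.7755 × 10^9 km.

1.78 × 10^9 km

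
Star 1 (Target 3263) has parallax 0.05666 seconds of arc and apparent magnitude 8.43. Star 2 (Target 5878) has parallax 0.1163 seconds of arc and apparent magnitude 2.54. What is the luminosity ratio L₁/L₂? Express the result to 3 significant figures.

d₁ = 1/p₁ = 1/0.05666″ = 17.649 pc; d₂ = 1/p₂ = 1/0.1163″ = 8.5985 pc.
M₁ = m₁ − 5 log₁₀ d₁ + 5 = 8.43 − 6.2336 + 5 = 7.1964.
M₂ = 2.54 − 4.6721 + 5 = 2.8679.
L₁/L₂ = 10^(0.4(M₂ − M₁)) = 10^(0.4 × (-4.3285)) = 10^(-1.73140) = 0.018561.

L₁/L₂ = 0.0186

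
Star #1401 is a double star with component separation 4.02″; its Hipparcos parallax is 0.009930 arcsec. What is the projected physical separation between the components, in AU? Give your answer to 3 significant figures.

d = 1/p = 1/0.009930″ = 100.7 pc.
At distance d (pc), an angle of θ arcsec spans θ·d AU: s = 4.02 × 100.7 = 404.81 AU.

405 AU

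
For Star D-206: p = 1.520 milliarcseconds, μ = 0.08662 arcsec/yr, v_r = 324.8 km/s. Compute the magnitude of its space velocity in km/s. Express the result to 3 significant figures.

422 km/s

d = 1/p = 1/0.001520″ = 657.89 pc.
v_t = 4.740 μ d = 4.740 × 0.08662 × 657.89 = 270.12 km/s.
v = √(v_r² + v_t²) = √(324.8² + 270.12²) = √178460 = 422.45 km/s.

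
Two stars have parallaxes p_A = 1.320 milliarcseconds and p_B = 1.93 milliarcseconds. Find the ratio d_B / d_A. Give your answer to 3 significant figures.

0.684

Since d = 1/p, d_B/d_A = p_A/p_B.
= 1.320 / 1.93 = 0.68394.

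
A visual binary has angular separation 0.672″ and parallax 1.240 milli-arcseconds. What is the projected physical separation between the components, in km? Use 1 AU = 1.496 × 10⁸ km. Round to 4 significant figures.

8.107 × 10^10 km

d = 1/p = 1/0.001240″ = 806.45 pc.
At distance d (pc), an angle of θ arcsec spans θ·d AU: s = 0.672 × 806.45 = 541.93 AU.
= 541.93 × 1.496 × 10⁸ km = 8.1073 × 10^10 km.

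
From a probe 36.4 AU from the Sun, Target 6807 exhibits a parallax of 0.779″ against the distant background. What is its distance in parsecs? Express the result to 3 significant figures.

With baseline B (in AU) and parallax p (in arcsec), d = B/p parsecs.
d = 36.4 / 0.779 = 46.727 pc.

46.7 pc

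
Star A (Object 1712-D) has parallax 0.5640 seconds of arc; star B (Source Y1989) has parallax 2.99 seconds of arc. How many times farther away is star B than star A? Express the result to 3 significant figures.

Since d = 1/p, d_B/d_A = p_A/p_B.
= 0.5640 / 2.99 = 0.18863.

0.189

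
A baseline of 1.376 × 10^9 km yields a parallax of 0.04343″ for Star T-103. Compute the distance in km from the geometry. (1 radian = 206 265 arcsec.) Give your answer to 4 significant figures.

6.535 × 10^15 km

θ = 0.04343″ = 0.04343/206265 = 2.1055 × 10^-7 rad.
d = B/θ = (1.376 × 10^9) / (2.1055 × 10^-7) = 6.5353 × 10^15 km.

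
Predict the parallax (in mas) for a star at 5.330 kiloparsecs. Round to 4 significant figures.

d = 5.330 kpc = 5330 pc.
p = 1/d = 1/5330 = 0.00018762 arcsec.
= 0.00018762 × 1000 = 0.18762 mas.

0.1876 mas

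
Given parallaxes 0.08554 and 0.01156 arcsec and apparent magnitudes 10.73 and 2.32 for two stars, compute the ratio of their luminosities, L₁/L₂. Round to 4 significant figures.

d₁ = 1/p₁ = 1/0.08554″ = 11.69 pc; d₂ = 1/p₂ = 1/0.01156″ = 86.505 pc.
M₁ = m₁ − 5 log₁₀ d₁ + 5 = 10.73 − 5.3391 + 5 = 10.3909.
M₂ = 2.32 − 9.6852 + 5 = -2.3652.
L₁/L₂ = 10^(0.4(M₂ − M₁)) = 10^(0.4 × (-12.7561)) = 10^(-5.10244) = 0.0000078988.

L₁/L₂ = 7.899 × 10^-6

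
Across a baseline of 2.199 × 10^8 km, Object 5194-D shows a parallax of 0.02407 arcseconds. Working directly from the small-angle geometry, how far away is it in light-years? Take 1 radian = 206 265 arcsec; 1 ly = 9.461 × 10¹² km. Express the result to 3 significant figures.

199 ly

θ = 0.02407″ = 0.02407/206265 = 1.1669 × 10^-7 rad.
d = B/θ = (2.199 × 10^8) / (1.1669 × 10^-7) = 1.8845 × 10^15 km = (1.8845 × 10^15) / (9.461 × 10^12) ly = 199.19 ly.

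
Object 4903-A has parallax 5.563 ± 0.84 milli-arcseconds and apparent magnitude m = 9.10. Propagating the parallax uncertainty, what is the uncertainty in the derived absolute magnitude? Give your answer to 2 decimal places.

M = m − 5 log₁₀ d + 5 = m + 5 log₁₀ p + 5, so ∂M/∂p = 5/(p ln 10).
σ_M = (5/ln 10) · (σ_p/p) = 2.1715 × 0.84/5.563 = 2.1715 × 0.151 = 0.3279.

σ_M = 0.33 mag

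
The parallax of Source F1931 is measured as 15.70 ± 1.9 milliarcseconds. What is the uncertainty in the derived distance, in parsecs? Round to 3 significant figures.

d = 1/p, so σ_d = σ_p / p².
σ_d = 0.00190 / (0.01570)² = 0.00190 / 0.00024649 = 7.7082 pc.

7.71 pc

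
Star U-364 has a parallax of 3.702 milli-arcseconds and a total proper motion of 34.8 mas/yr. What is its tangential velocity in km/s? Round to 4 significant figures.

d = 1/p = 1/0.003702″ = 270.12 pc.
μ = 34.8 mas/yr = 0.0348 ″/yr.
v_t = 4.74 × μ × d = 4.74 × 0.0348 × 270.12 = 44.557 km/s.

44.56 km/s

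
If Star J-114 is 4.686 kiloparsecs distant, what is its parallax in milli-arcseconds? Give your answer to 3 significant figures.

0.213 mas

d = 4.686 kpc = 4686 pc.
p = 1/d = 1/4686 = 0.0002134 arcsec.
= 0.0002134 × 1000 = 0.2134 mas.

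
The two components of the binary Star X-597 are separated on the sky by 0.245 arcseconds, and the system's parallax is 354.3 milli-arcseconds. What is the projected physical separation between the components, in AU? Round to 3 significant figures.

0.692 AU

d = 1/p = 1/0.3543″ = 2.8225 pc.
At distance d (pc), an angle of θ arcsec spans θ·d AU: s = 0.245 × 2.8225 = 0.69151 AU.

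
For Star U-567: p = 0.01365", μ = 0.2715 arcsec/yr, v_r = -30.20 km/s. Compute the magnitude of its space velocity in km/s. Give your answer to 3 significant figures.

99.0 km/s

d = 1/p = 1/0.01365″ = 73.26 pc.
v_t = 4.740 μ d = 4.740 × 0.2715 × 73.26 = 94.279 km/s.
v = √(v_r² + v_t²) = √((-30.20)² + 94.279²) = √9800.57 = 98.998 km/s.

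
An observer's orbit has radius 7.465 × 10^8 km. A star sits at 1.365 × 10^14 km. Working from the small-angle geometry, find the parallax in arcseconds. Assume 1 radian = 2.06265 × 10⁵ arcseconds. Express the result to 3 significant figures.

1.13 arcsec

θ ≈ B/d = (7.465 × 10^8) / (1.365 × 10^14) = 5.4689 × 10^-6 rad.
In arcseconds: 5.4689 × 10^-6 × 206265 = 1.128″.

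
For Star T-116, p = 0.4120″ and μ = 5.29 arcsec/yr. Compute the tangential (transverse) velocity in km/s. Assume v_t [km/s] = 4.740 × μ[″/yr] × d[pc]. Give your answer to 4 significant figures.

d = 1/p = 1/0.4120″ = 2.4272 pc.
v_t = 4.74 × μ × d = 4.74 × 5.29 × 2.4272 = 60.861 km/s.

60.86 km/s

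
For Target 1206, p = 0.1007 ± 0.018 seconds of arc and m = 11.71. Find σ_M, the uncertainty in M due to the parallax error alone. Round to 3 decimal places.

M = m − 5 log₁₀ d + 5 = m + 5 log₁₀ p + 5, so ∂M/∂p = 5/(p ln 10).
σ_M = (5/ln 10) · (σ_p/p) = 2.1715 × 0.018/0.1007 = 2.1715 × 0.17875 = 0.38816.

σ_M = 0.388 mag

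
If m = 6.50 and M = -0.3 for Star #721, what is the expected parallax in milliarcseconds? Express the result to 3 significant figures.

4.37 mas

m − M = 6.50 − (-0.3) = 6.80.
d = 10^((m−M)/5 + 1) = 10^2.360 = 229.09 pc.
p = 1/d = 1/229.09 = 0.0043651 arcsec = 4.3651 mas.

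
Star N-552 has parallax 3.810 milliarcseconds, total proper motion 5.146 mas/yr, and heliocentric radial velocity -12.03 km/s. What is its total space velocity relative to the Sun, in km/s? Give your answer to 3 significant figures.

d = 1/p = 1/0.003810″ = 262.47 pc.
μ = 5.146 mas/yr = 0.005146 ″/yr.
v_t = 4.740 μ d = 4.740 × 0.005146 × 262.47 = 6.4022 km/s.
v = √(v_r² + v_t²) = √((-12.03)² + 6.4022²) = √185.709 = 13.628 km/s.

13.6 km/s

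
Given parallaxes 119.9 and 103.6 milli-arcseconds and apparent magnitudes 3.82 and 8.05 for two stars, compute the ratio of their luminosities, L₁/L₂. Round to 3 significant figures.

L₁/L₂ = 36.7

d₁ = 1/p₁ = 1/0.1199″ = 8.3403 pc; d₂ = 1/p₂ = 1/0.1036″ = 9.6525 pc.
M₁ = m₁ − 5 log₁₀ d₁ + 5 = 3.82 − 4.6059 + 5 = 4.2141.
M₂ = 8.05 − 4.9232 + 5 = 8.1268.
L₁/L₂ = 10^(0.4(M₂ − M₁)) = 10^(0.4 × 3.9127) = 10^1.56508 = 36.735.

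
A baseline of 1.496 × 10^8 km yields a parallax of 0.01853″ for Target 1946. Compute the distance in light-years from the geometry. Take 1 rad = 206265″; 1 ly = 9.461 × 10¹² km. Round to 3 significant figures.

θ = 0.01853″ = 0.01853/206265 = 8.9836 × 10^-8 rad.
d = B/θ = (1.496 × 10^8) / (8.9836 × 10^-8) = 1.6653 × 10^15 km = (1.6653 × 10^15) / (9.461 × 10^12) ly = 176.02 ly.

176 ly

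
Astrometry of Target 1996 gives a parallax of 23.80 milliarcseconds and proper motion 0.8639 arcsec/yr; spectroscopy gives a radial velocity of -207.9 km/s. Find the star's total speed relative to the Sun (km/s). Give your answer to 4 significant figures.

269.9 km/s

d = 1/p = 1/0.02380″ = 42.017 pc.
v_t = 4.740 μ d = 4.740 × 0.8639 × 42.017 = 172.05 km/s.
v = √(v_r² + v_t²) = √((-207.9)² + 172.05²) = √72823.6 = 269.86 km/s.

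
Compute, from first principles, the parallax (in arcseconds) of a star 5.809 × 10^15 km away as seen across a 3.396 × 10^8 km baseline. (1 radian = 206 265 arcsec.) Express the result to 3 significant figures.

0.0121 arcsec

θ ≈ B/d = (3.396 × 10^8) / (5.809 × 10^15) = 5.8461 × 10^-8 rad.
In arcseconds: 5.8461 × 10^-8 × 206265 = 0.012058″.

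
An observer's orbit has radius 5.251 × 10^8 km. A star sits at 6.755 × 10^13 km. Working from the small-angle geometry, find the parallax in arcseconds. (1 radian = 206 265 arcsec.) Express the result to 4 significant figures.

θ ≈ B/d = (5.251 × 10^8) / (6.755 × 10^13) = 7.7735 × 10^-6 rad.
In arcseconds: 7.7735 × 10^-6 × 206265 = 1.6034″.

1.603 arcsec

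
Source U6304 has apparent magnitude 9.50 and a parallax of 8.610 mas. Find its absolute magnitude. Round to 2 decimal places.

d = 1/p = 1/0.008610″ = 116.14 pc.
m − M = 5 log₁₀(116.14) − 5 = 10.3249 − 5 = 5.3249.
M = m − (m − M) = 9.50 − 5.3249 = 4.18.

M = 4.18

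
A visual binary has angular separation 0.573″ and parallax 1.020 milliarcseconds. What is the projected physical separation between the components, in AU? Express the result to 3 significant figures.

562 AU

d = 1/p = 1/0.001020″ = 980.39 pc.
At distance d (pc), an angle of θ arcsec spans θ·d AU: s = 0.573 × 980.39 = 561.76 AU.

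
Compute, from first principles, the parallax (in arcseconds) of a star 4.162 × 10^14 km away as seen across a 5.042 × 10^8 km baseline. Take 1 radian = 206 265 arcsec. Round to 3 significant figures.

0.250 arcsec

θ ≈ B/d = (5.042 × 10^8) / (4.162 × 10^14) = 1.2114 × 10^-6 rad.
In arcseconds: 1.2114 × 10^-6 × 206265 = 0.24987″.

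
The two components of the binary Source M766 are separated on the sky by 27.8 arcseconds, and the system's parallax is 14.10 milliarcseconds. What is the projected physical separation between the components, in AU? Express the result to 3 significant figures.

d = 1/p = 1/0.01410″ = 70.922 pc.
At distance d (pc), an angle of θ arcsec spans θ·d AU: s = 27.8 × 70.922 = 1971.6 AU.

1970 AU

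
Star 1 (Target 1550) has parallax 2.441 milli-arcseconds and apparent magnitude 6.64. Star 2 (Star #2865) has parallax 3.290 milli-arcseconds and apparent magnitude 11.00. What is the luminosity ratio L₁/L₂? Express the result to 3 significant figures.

L₁/L₂ = 101

d₁ = 1/p₁ = 1/0.002441″ = 409.67 pc; d₂ = 1/p₂ = 1/0.003290″ = 303.95 pc.
M₁ = m₁ − 5 log₁₀ d₁ + 5 = 6.64 − 13.0622 + 5 = -1.4222.
M₂ = 11.00 − 12.4140 + 5 = 3.5860.
L₁/L₂ = 10^(0.4(M₂ − M₁)) = 10^(0.4 × 5.0082) = 10^2.00328 = 100.76.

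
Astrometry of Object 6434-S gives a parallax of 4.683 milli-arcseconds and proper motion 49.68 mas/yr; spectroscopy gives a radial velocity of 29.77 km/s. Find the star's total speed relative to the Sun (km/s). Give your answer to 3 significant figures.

58.4 km/s

d = 1/p = 1/0.004683″ = 213.54 pc.
μ = 49.68 mas/yr = 0.04968 ″/yr.
v_t = 4.740 μ d = 4.740 × 0.04968 × 213.54 = 50.285 km/s.
v = √(v_r² + v_t²) = √(29.77² + 50.285²) = √3414.83 = 58.437 km/s.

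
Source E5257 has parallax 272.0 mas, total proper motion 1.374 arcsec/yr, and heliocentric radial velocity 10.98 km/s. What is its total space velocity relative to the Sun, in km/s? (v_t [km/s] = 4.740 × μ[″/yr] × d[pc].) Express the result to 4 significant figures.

26.34 km/s

d = 1/p = 1/0.2720″ = 3.6765 pc.
v_t = 4.740 μ d = 4.740 × 1.374 × 3.6765 = 23.944 km/s.
v = √(v_r² + v_t²) = √(10.98² + 23.944²) = √693.876 = 26.342 km/s.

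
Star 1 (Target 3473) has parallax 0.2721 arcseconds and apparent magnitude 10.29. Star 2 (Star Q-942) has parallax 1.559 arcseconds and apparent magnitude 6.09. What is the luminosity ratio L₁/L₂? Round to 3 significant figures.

d₁ = 1/p₁ = 1/0.2721″ = 3.6751 pc; d₂ = 1/p₂ = 1/1.559″ = 0.64144 pc.
M₁ = m₁ − 5 log₁₀ d₁ + 5 = 10.29 − 2.8263 + 5 = 12.4637.
M₂ = 6.09 − (-0.9642) + 5 = 12.0542.
L₁/L₂ = 10^(0.4(M₂ − M₁)) = 10^(0.4 × (-0.4095)) = 10^(-0.16380) = 0.6858.

L₁/L₂ = 0.686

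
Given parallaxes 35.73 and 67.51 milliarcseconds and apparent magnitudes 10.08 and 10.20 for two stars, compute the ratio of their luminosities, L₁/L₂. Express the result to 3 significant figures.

d₁ = 1/p₁ = 1/0.03573″ = 27.988 pc; d₂ = 1/p₂ = 1/0.06751″ = 14.813 pc.
M₁ = m₁ − 5 log₁₀ d₁ + 5 = 10.08 − 7.2349 + 5 = 7.8451.
M₂ = 10.20 − 5.8532 + 5 = 9.3468.
L₁/L₂ = 10^(0.4(M₂ − M₁)) = 10^(0.4 × 1.5017) = 10^0.60068 = 3.9873.

L₁/L₂ = 3.99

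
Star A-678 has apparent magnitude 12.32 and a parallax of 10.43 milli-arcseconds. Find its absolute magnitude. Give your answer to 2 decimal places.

M = 7.41

d = 1/p = 1/0.01043″ = 95.877 pc.
m − M = 5 log₁₀(95.877) − 5 = 9.9086 − 5 = 4.9086.
M = m − (m − M) = 12.32 − 4.9086 = 7.41.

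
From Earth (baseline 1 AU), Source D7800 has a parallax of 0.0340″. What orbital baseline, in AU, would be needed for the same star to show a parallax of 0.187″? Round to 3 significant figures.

5.50 AU

Parallax scales linearly with baseline: p ∝ B, so B = p_target / p_Earth × 1 AU.
B = 0.187 / 0.0340 = 5.5 AU.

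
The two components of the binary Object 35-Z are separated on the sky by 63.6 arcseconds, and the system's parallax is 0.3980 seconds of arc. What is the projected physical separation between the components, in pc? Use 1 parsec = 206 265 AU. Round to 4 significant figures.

0.0007747 pc

d = 1/p = 1/0.3980″ = 2.5126 pc.
At distance d (pc), an angle of θ arcsec spans θ·d AU: s = 63.6 × 2.5126 = 159.8 AU.
= 159.8 / 206265 = 0.00077473 pc.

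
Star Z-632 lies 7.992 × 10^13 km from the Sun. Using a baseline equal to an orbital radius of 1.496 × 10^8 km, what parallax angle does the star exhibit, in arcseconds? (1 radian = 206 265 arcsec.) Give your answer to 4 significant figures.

θ ≈ B/d = (1.496 × 10^8) / (7.992 × 10^13) = 1.8719 × 10^-6 rad.
In arcseconds: 1.8719 × 10^-6 × 206265 = 0.38611″.

0.3861 arcsec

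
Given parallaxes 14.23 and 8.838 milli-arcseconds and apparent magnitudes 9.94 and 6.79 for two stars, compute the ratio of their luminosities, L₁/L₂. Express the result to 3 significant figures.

L₁/L₂ = 0.0212

d₁ = 1/p₁ = 1/0.01423″ = 70.274 pc; d₂ = 1/p₂ = 1/0.008838″ = 113.15 pc.
M₁ = m₁ − 5 log₁₀ d₁ + 5 = 9.94 − 9.2340 + 5 = 5.7060.
M₂ = 6.79 − 10.2683 + 5 = 1.5217.
L₁/L₂ = 10^(0.4(M₂ − M₁)) = 10^(0.4 × (-4.1843)) = 10^(-1.67372) = 0.021197.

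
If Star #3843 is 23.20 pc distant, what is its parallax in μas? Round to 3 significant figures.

p = 1/d = 1/23.2 = 0.043103 arcsec.
= 0.043103 × 10⁶ = 43103 μas.

43100 μas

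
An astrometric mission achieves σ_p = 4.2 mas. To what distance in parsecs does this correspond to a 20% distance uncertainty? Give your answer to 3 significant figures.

σ_d/d = σ_p/p, so the condition is σ_p/p ≤ 0.20, i.e. p ≥ σ_p/0.20.
p_min = 4.2/0.20 = 21 mas = 0.021 arcsec.
d_max = 1/p_min = 1/0.021 = 47.619 pc.

47.6 pc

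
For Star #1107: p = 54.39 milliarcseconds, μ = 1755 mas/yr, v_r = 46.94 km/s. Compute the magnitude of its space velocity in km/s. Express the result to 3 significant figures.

160 km/s

d = 1/p = 1/0.05439″ = 18.386 pc.
μ = 1755 mas/yr = 1.755 ″/yr.
v_t = 4.740 μ d = 4.740 × 1.755 × 18.386 = 152.95 km/s.
v = √(v_r² + v_t²) = √(46.94² + 152.95²) = √25597.1 = 159.99 km/s.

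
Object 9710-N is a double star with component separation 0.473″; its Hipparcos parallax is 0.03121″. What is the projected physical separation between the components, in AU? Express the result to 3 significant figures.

15.2 AU

d = 1/p = 1/0.03121″ = 32.041 pc.
At distance d (pc), an angle of θ arcsec spans θ·d AU: s = 0.473 × 32.041 = 15.155 AU.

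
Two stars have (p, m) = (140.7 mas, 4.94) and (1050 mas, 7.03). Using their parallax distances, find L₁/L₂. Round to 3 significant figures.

L₁/L₂ = 382

d₁ = 1/p₁ = 1/0.1407″ = 7.1073 pc; d₂ = 1/p₂ = 1/1.050″ = 0.95238 pc.
M₁ = m₁ − 5 log₁₀ d₁ + 5 = 4.94 − 4.2585 + 5 = 5.6815.
M₂ = 7.03 − (-0.1059) + 5 = 12.1359.
L₁/L₂ = 10^(0.4(M₂ − M₁)) = 10^(0.4 × 6.4544) = 10^2.58176 = 381.73.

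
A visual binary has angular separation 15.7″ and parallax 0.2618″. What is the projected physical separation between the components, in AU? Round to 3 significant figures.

60.0 AU

d = 1/p = 1/0.2618″ = 3.8197 pc.
At distance d (pc), an angle of θ arcsec spans θ·d AU: s = 15.7 × 3.8197 = 59.969 AU.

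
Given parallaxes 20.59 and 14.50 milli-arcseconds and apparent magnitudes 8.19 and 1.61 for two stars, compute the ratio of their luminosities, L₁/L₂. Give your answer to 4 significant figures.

d₁ = 1/p₁ = 1/0.02059″ = 48.567 pc; d₂ = 1/p₂ = 1/0.01450″ = 68.966 pc.
M₁ = m₁ − 5 log₁₀ d₁ + 5 = 8.19 − 8.4317 + 5 = 4.7583.
M₂ = 1.61 − 9.1932 + 5 = -2.5832.
L₁/L₂ = 10^(0.4(M₂ − M₁)) = 10^(0.4 × (-7.3415)) = 10^(-2.93660) = 0.0011572.

L₁/L₂ = 0.001157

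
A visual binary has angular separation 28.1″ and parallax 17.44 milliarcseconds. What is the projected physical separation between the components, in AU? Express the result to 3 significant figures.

1610 AU

d = 1/p = 1/0.01744″ = 57.339 pc.
At distance d (pc), an angle of θ arcsec spans θ·d AU: s = 28.1 × 57.339 = 1611.2 AU.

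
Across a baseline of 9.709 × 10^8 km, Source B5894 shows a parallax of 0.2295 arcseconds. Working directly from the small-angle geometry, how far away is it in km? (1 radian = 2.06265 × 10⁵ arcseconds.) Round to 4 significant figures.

θ = 0.2295″ = 0.2295/206265 = 1.1126 × 10^-6 rad.
d = B/θ = (9.709 × 10^8) / (1.1126 × 10^-6) = 8.7264 × 10^14 km.

8.726 × 10^14 km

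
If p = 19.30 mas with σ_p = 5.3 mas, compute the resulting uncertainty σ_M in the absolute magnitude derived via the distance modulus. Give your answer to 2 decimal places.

σ_M = 0.60 mag

M = m − 5 log₁₀ d + 5 = m + 5 log₁₀ p + 5, so ∂M/∂p = 5/(p ln 10).
σ_M = (5/ln 10) · (σ_p/p) = 2.1715 × 5.3/19.30 = 2.1715 × 0.27461 = 0.59632.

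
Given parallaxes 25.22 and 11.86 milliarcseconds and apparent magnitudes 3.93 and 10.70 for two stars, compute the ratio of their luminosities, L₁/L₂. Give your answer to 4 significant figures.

d₁ = 1/p₁ = 1/0.02522″ = 39.651 pc; d₂ = 1/p₂ = 1/0.01186″ = 84.317 pc.
M₁ = m₁ − 5 log₁₀ d₁ + 5 = 3.93 − 7.9913 + 5 = 0.9387.
M₂ = 10.70 − 9.6296 + 5 = 6.0704.
L₁/L₂ = 10^(0.4(M₂ − M₁)) = 10^(0.4 × 5.1317) = 10^2.05268 = 112.9.

L₁/L₂ = 112.9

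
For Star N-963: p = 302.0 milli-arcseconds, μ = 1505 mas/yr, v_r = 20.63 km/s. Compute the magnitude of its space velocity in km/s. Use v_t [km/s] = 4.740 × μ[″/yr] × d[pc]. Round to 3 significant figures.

31.4 km/s

d = 1/p = 1/0.3020″ = 3.3113 pc.
μ = 1505 mas/yr = 1.505 ″/yr.
v_t = 4.740 μ d = 4.740 × 1.505 × 3.3113 = 23.622 km/s.
v = √(v_r² + v_t²) = √(20.63² + 23.622²) = √983.596 = 31.362 km/s.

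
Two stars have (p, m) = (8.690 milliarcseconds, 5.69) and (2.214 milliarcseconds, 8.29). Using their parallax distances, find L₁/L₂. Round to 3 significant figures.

d₁ = 1/p₁ = 1/0.008690″ = 115.07 pc; d₂ = 1/p₂ = 1/0.002214″ = 451.67 pc.
M₁ = m₁ − 5 log₁₀ d₁ + 5 = 5.69 − 10.3048 + 5 = 0.3852.
M₂ = 8.29 − 13.2741 + 5 = 0.0159.
L₁/L₂ = 10^(0.4(M₂ − M₁)) = 10^(0.4 × (-0.3693)) = 10^(-0.14772) = 0.71167.

L₁/L₂ = 0.712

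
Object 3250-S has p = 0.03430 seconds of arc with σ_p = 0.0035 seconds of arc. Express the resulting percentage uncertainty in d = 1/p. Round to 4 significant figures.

10.20%

For d = 1/p, |σ_d/d| = |σ_p/p|.
σ_p/p = 0.0035 / 0.03430 = 0.10204 = 10.204%.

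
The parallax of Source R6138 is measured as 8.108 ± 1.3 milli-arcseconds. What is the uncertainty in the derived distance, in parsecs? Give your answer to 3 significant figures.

19.8 pc

d = 1/p, so σ_d = σ_p / p².
σ_d = 0.00130 / (0.008108)² = 0.00130 / 0.00006574 = 19.775 pc.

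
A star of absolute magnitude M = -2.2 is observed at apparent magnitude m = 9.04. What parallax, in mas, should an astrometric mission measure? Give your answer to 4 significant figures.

0.5649 mas

m − M = 9.04 − (-2.2) = 11.24.
d = 10^((m−M)/5 + 1) = 10^3.248 = 1770.1 pc.
p = 1/d = 1/1770.1 = 0.00056494 arcsec = 0.56494 mas.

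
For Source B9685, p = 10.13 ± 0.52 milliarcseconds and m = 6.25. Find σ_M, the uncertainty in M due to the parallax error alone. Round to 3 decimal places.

σ_M = 0.111 mag

M = m − 5 log₁₀ d + 5 = m + 5 log₁₀ p + 5, so ∂M/∂p = 5/(p ln 10).
σ_M = (5/ln 10) · (σ_p/p) = 2.1715 × 0.52/10.13 = 2.1715 × 0.051333 = 0.11147.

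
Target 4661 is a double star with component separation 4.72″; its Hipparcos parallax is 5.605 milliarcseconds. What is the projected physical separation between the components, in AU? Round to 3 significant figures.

842 AU

d = 1/p = 1/0.005605″ = 178.41 pc.
At distance d (pc), an angle of θ arcsec spans θ·d AU: s = 4.72 × 178.41 = 842.1 AU.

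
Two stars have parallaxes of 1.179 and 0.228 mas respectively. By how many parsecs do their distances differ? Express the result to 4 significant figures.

d_A = 1/0.001179″ = 848.18 pc; d_B = 1/0.0002280″ = 4386 pc.
|d_B − d_A| = |4386 − 848.18| = 3537.8 pc.

3538 pc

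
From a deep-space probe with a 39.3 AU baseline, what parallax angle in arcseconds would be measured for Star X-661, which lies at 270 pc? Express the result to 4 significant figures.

p (arcsec) = B (AU) / d (pc).
p = 39.3 / 270 = 0.14556 arcsec.

0.1456 arcsec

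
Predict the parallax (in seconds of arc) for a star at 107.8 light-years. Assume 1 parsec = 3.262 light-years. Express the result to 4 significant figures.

0.03026 arcsec

d = 107.8 ly ÷ 3.262 = 33.047 pc.
p = 1/d = 1/33.047 = 0.03026 arcsec.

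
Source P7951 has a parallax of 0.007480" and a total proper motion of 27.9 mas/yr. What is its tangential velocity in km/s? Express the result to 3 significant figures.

17.7 km/s

d = 1/p = 1/0.007480″ = 133.69 pc.
μ = 27.9 mas/yr = 0.0279 ″/yr.
v_t = 4.74 × μ × d = 4.74 × 0.0279 × 133.69 = 17.68 km/s.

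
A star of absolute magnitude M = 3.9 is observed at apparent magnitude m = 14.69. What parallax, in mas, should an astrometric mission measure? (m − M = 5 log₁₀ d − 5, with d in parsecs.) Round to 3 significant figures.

0.695 mas

m − M = 14.69 − 3.9 = 10.79.
d = 10^((m−M)/5 + 1) = 10^3.158 = 1438.8 pc.
p = 1/d = 1/1438.8 = 0.00069502 arcsec = 0.69502 mas.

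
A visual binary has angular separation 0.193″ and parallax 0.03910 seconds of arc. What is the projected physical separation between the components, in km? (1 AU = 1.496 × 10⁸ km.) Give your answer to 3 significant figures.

7.38 × 10^8 km

d = 1/p = 1/0.03910″ = 25.575 pc.
At distance d (pc), an angle of θ arcsec spans θ·d AU: s = 0.193 × 25.575 = 4.936 AU.
= 4.936 × 1.496 × 10⁸ km = 7.3843 × 10^8 km.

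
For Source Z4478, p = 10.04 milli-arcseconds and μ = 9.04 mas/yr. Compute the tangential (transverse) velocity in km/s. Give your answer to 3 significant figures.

d = 1/p = 1/0.01004″ = 99.602 pc.
μ = 9.04 mas/yr = 0.00904 ″/yr.
v_t = 4.74 × μ × d = 4.74 × 0.00904 × 99.602 = 4.2679 km/s.

4.27 km/s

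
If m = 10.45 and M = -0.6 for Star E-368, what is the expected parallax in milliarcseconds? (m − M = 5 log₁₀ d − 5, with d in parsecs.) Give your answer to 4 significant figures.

0.6166 mas

m − M = 10.45 − (-0.6) = 11.05.
d = 10^((m−M)/5 + 1) = 10^3.210 = 1621.8 pc.
p = 1/d = 1/1621.8 = 0.0006166 arcsec = 0.6166 mas.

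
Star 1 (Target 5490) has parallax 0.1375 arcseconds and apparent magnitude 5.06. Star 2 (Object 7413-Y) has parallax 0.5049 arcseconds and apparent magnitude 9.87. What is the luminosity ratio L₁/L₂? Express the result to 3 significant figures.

d₁ = 1/p₁ = 1/0.1375″ = 7.2727 pc; d₂ = 1/p₂ = 1/0.5049″ = 1.9806 pc.
M₁ = m₁ − 5 log₁₀ d₁ + 5 = 5.06 − 4.3085 + 5 = 5.7515.
M₂ = 9.87 − 1.4840 + 5 = 13.3860.
L₁/L₂ = 10^(0.4(M₂ − M₁)) = 10^(0.4 × 7.6345) = 10^3.05380 = 1131.9.

L₁/L₂ = 1130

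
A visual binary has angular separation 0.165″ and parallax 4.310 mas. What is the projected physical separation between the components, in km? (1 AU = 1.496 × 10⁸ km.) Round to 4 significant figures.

d = 1/p = 1/0.004310″ = 232.02 pc.
At distance d (pc), an angle of θ arcsec spans θ·d AU: s = 0.165 × 232.02 = 38.283 AU.
= 38.283 × 1.496 × 10⁸ km = 5.7271 × 10^9 km.

5.727 × 10^9 km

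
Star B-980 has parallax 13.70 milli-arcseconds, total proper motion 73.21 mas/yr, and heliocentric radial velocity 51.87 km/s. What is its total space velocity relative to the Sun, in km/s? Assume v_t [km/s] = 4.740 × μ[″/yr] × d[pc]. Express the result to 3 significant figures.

d = 1/p = 1/0.01370″ = 72.993 pc.
μ = 73.21 mas/yr = 0.07321 ″/yr.
v_t = 4.740 μ d = 4.740 × 0.07321 × 72.993 = 25.33 km/s.
v = √(v_r² + v_t²) = √(51.87² + 25.33²) = √3332.11 = 57.724 km/s.

57.7 km/s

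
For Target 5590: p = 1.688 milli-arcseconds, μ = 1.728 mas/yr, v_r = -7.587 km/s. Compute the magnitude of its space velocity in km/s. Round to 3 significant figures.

d = 1/p = 1/0.001688″ = 592.42 pc.
μ = 1.728 mas/yr = 0.001728 ″/yr.
v_t = 4.740 μ d = 4.740 × 0.001728 × 592.42 = 4.8523 km/s.
v = √(v_r² + v_t²) = √((-7.587)² + 4.8523²) = √81.1074 = 9.006 km/s.

9.01 km/s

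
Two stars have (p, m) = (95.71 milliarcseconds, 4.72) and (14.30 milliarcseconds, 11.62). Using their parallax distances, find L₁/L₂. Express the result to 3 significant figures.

d₁ = 1/p₁ = 1/0.09571″ = 10.448 pc; d₂ = 1/p₂ = 1/0.01430″ = 69.93 pc.
M₁ = m₁ − 5 log₁₀ d₁ + 5 = 4.72 − 5.0952 + 5 = 4.6248.
M₂ = 11.62 − 9.2233 + 5 = 7.3967.
L₁/L₂ = 10^(0.4(M₂ − M₁)) = 10^(0.4 × 2.7719) = 10^1.10876 = 12.846.

L₁/L₂ = 12.8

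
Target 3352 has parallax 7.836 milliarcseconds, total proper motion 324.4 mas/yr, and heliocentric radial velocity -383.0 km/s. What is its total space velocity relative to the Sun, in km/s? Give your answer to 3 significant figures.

d = 1/p = 1/0.007836″ = 127.62 pc.
μ = 324.4 mas/yr = 0.3244 ″/yr.
v_t = 4.740 μ d = 4.740 × 0.3244 × 127.62 = 196.24 km/s.
v = √(v_r² + v_t²) = √((-383.0)² + 196.24²) = √185199 = 430.35 km/s.

430 km/s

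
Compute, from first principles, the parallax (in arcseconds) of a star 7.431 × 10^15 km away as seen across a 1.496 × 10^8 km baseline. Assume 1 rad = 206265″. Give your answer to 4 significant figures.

0.004153 arcsec

θ ≈ B/d = (1.496 × 10^8) / (7.431 × 10^15) = 2.0132 × 10^-8 rad.
In arcseconds: 2.0132 × 10^-8 × 206265 = 0.0041525″.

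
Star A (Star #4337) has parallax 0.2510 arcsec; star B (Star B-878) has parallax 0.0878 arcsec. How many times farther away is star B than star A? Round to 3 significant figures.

2.86

Since d = 1/p, d_B/d_A = p_A/p_B.
= 0.2510 / 0.0878 = 2.8588.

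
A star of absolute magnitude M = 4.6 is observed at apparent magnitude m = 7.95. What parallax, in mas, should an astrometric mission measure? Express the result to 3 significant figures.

m − M = 7.95 − 4.6 = 3.35.
d = 10^((m−M)/5 + 1) = 10^1.670 = 46.774 pc.
p = 1/d = 1/46.774 = 0.021379 arcsec = 21.379 mas.

21.4 mas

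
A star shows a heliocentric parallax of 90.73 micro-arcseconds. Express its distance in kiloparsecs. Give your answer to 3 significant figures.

11.0 kpc

p = 90.73 micro-arcseconds = 0.00009073 arcsec.
d = 1/p = 1/0.00009073 = 11022 pc.
= 11.022 kpc.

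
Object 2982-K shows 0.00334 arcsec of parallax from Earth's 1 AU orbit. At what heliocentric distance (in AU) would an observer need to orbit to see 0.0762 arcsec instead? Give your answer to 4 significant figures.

22.81 AU

Parallax scales linearly with baseline: p ∝ B, so B = p_target / p_Earth × 1 AU.
B = 0.0762 / 0.00334 = 22.814 AU.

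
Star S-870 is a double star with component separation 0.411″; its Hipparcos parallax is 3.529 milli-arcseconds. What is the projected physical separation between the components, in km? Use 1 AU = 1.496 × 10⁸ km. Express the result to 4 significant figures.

d = 1/p = 1/0.003529″ = 283.37 pc.
At distance d (pc), an angle of θ arcsec spans θ·d AU: s = 0.411 × 283.37 = 116.47 AU.
= 116.47 × 1.496 × 10⁸ km = 1.7424 × 10^10 km.

1.742 × 10^10 km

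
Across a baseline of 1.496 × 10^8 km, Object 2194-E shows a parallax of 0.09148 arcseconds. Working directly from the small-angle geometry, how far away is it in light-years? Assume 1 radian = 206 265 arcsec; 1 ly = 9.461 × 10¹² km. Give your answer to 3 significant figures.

35.7 ly

θ = 0.09148″ = 0.09148/206265 = 4.4351 × 10^-7 rad.
d = B/θ = (1.496 × 10^8) / (4.4351 × 10^-7) = 3.3731 × 10^14 km = (3.3731 × 10^14) / (9.461 × 10^12) ly = 35.653 ly.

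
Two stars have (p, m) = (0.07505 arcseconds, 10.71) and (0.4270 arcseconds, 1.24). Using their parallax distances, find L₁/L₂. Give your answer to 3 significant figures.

d₁ = 1/p₁ = 1/0.07505″ = 13.324 pc; d₂ = 1/p₂ = 1/0.4270″ = 2.3419 pc.
M₁ = m₁ − 5 log₁₀ d₁ + 5 = 10.71 − 5.6232 + 5 = 10.0868.
M₂ = 1.24 − 1.8478 + 5 = 4.3922.
L₁/L₂ = 10^(0.4(M₂ − M₁)) = 10^(0.4 × (-5.6946)) = 10^(-2.27784) = 0.0052742.

L₁/L₂ = 0.00527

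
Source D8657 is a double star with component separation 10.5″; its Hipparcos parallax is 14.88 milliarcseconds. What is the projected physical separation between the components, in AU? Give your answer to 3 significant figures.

706 AU

d = 1/p = 1/0.01488″ = 67.204 pc.
At distance d (pc), an angle of θ arcsec spans θ·d AU: s = 10.5 × 67.204 = 705.64 AU.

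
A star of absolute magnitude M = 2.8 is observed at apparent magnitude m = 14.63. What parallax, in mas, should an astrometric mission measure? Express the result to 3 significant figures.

m − M = 14.63 − 2.8 = 11.83.
d = 10^((m−M)/5 + 1) = 10^3.366 = 2322.7 pc.
p = 1/d = 1/2322.7 = 0.00043053 arcsec = 0.43053 mas.

0.431 mas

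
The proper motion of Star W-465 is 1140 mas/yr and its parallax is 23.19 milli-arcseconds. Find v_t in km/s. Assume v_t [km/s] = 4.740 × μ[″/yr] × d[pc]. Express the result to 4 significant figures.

233.0 km/s

d = 1/p = 1/0.02319″ = 43.122 pc.
μ = 1140 mas/yr = 1.14 ″/yr.
v_t = 4.74 × μ × d = 4.74 × 1.14 × 43.122 = 233.01 km/s.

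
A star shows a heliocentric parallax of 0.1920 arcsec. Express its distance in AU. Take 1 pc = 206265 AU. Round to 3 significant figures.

d = 1/p = 1/0.1920 = 5.2083 pc.
In AU: 5.2083 × 206265 = 1.0743 × 10^6 AU.

1.07 × 10^6 AU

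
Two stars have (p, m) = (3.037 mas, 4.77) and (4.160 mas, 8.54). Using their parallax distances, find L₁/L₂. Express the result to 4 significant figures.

L₁/L₂ = 60.44

d₁ = 1/p₁ = 1/0.003037″ = 329.27 pc; d₂ = 1/p₂ = 1/0.004160″ = 240.38 pc.
M₁ = m₁ − 5 log₁₀ d₁ + 5 = 4.77 − 12.5878 + 5 = -2.8178.
M₂ = 8.54 − 11.9045 + 5 = 1.6355.
L₁/L₂ = 10^(0.4(M₂ − M₁)) = 10^(0.4 × 4.4533) = 10^1.78132 = 60.439.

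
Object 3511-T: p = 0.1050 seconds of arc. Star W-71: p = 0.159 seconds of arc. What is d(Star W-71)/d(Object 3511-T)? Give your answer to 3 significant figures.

Since d = 1/p, d_B/d_A = p_A/p_B.
= 0.1050 / 0.159 = 0.66038.

0.660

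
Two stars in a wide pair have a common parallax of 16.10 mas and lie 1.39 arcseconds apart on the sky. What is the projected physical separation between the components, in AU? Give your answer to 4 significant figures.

d = 1/p = 1/0.01610″ = 62.112 pc.
At distance d (pc), an angle of θ arcsec spans θ·d AU: s = 1.39 × 62.112 = 86.336 AU.

86.34 AU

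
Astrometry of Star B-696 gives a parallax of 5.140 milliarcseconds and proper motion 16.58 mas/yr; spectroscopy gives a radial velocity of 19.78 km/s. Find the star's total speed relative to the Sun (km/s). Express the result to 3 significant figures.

25.0 km/s

d = 1/p = 1/0.005140″ = 194.55 pc.
μ = 16.58 mas/yr = 0.01658 ″/yr.
v_t = 4.740 μ d = 4.740 × 0.01658 × 194.55 = 15.29 km/s.
v = √(v_r² + v_t²) = √(19.78² + 15.29²) = √625.033 = 25.001 km/s.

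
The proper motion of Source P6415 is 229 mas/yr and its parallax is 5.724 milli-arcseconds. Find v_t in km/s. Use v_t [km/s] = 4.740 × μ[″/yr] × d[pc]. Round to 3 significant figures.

190 km/s

d = 1/p = 1/0.005724″ = 174.7 pc.
μ = 229 mas/yr = 0.229 ″/yr.
v_t = 4.74 × μ × d = 4.74 × 0.229 × 174.7 = 189.63 km/s.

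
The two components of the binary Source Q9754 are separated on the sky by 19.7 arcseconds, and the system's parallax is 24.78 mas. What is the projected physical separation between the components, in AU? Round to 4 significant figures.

795.0 AU

d = 1/p = 1/0.02478″ = 40.355 pc.
At distance d (pc), an angle of θ arcsec spans θ·d AU: s = 19.7 × 40.355 = 794.99 AU.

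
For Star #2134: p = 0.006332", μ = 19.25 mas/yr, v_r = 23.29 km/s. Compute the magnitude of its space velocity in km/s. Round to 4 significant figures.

27.39 km/s

d = 1/p = 1/0.006332″ = 157.93 pc.
μ = 19.25 mas/yr = 0.01925 ″/yr.
v_t = 4.740 μ d = 4.740 × 0.01925 × 157.93 = 14.41 km/s.
v = √(v_r² + v_t²) = √(23.29² + 14.41²) = √750.072 = 27.387 km/s.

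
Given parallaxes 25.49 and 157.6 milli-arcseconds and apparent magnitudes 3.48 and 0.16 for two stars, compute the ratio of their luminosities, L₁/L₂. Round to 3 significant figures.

L₁/L₂ = 1.80

d₁ = 1/p₁ = 1/0.02549″ = 39.231 pc; d₂ = 1/p₂ = 1/0.1576″ = 6.3452 pc.
M₁ = m₁ − 5 log₁₀ d₁ + 5 = 3.48 − 7.9681 + 5 = 0.5119.
M₂ = 0.16 − 4.0122 + 5 = 1.1478.
L₁/L₂ = 10^(0.4(M₂ − M₁)) = 10^(0.4 × 0.6359) = 10^0.25436 = 1.7962.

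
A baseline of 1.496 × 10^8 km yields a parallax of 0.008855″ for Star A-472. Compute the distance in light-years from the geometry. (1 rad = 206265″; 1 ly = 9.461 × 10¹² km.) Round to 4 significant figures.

368.3 ly

θ = 0.008855″ = 0.008855/206265 = 4.2930 × 10^-8 rad.
d = B/θ = (1.496 × 10^8) / (4.2930 × 10^-8) = 3.4847 × 10^15 km = (3.4847 × 10^15) / (9.461 × 10^12) ly = 368.32 ly.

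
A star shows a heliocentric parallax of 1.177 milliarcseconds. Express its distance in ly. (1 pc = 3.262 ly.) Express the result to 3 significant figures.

p = 1.177 milliarcseconds = 0.001177 arcsec.
d = 1/p = 1/0.001177 = 849.62 pc.
In light-years: 849.62 × 3.262 = 2771.5 ly.

2770 ly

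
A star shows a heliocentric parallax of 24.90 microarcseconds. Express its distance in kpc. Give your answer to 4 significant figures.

40.16 kpc

p = 24.90 microarcseconds = 0.00002490 arcsec.
d = 1/p = 1/0.00002490 = 40161 pc.
= 40.161 kpc.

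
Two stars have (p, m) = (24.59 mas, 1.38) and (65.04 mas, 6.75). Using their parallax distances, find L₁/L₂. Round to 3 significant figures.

L₁/L₂ = 984

d₁ = 1/p₁ = 1/0.02459″ = 40.667 pc; d₂ = 1/p₂ = 1/0.06504″ = 15.375 pc.
M₁ = m₁ − 5 log₁₀ d₁ + 5 = 1.38 − 8.0462 + 5 = -1.6662.
M₂ = 6.75 − 5.9341 + 5 = 5.8159.
L₁/L₂ = 10^(0.4(M₂ − M₁)) = 10^(0.4 × 7.4821) = 10^2.99284 = 983.65.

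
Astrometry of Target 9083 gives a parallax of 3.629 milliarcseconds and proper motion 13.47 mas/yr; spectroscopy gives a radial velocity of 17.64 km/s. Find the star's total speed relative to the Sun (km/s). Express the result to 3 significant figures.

24.9 km/s

d = 1/p = 1/0.003629″ = 275.56 pc.
μ = 13.47 mas/yr = 0.01347 ″/yr.
v_t = 4.740 μ d = 4.740 × 0.01347 × 275.56 = 17.594 km/s.
v = √(v_r² + v_t²) = √(17.64² + 17.594²) = √620.718 = 24.914 km/s.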